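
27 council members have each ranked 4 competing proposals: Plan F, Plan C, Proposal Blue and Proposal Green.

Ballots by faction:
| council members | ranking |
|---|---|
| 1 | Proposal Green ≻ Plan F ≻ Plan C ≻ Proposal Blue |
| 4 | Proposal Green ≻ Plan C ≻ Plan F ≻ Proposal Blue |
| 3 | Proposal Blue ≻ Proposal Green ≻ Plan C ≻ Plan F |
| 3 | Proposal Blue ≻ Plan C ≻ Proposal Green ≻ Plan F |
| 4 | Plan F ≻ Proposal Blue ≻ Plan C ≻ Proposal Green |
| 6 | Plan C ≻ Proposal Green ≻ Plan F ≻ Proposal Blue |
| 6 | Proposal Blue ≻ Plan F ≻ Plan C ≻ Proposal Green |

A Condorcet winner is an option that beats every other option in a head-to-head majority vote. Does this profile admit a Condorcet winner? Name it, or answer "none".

Check each pair by majority over 27 ballots:
Plan F vs Plan C: 1+4+6 = 11 for Plan F, 16 for Plan C — Plan C by 16–11.
Plan F vs Proposal Blue: Plan F preferred on 1+4+4+6 = 15 ballots; Plan F wins 15–12.
Plan F vs Proposal Green: 10 to 17, Proposal Green.
Plan C vs Proposal Blue: 11 to 16, Proposal Blue.
Plan C vs Proposal Green: Plan C preferred on 3+4+6+6 = 19 ballots; Plan C wins 19–8.
Proposal Blue vs Proposal Green: Proposal Blue is ranked higher on 3+3+4+6 = 16 ballots, Proposal Green on 11. Proposal Blue wins 16–11.
Every option loses at least once (Plan F loses to Plan C; Plan C loses to Proposal Blue; Proposal Blue loses to Plan F; Proposal Green loses to Plan C). The majority relation contains the cycle Plan F beats Proposal Blue beats Plan C beats Plan F, so there is no Condorcet winner.

none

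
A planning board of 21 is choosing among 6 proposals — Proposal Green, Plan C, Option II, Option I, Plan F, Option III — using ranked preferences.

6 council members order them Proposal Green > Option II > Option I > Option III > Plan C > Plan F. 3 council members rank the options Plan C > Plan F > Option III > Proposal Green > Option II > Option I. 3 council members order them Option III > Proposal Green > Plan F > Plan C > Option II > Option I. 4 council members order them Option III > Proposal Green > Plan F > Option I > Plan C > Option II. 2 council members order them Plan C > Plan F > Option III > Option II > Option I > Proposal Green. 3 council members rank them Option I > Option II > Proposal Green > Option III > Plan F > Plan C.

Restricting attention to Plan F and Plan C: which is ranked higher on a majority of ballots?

Plan C

Ballots ranking Plan F above Plan C: 3 + 4 + 3 = 10.
Ballots ranking Plan C above Plan F: 21 − 10 = 11.
Plan C wins the head-to-head 11–10.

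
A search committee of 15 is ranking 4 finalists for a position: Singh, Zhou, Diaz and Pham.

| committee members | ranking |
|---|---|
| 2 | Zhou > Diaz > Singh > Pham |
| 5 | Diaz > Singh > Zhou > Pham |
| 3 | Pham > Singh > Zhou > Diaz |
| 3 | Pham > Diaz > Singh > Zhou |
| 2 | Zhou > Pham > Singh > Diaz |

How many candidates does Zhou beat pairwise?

Zhou against each rival (15 committee members):
Zhou vs Singh: 2+2 = 4 for Zhou, 11 for Singh — Singh by 11–4.
Zhou vs Diaz: Zhou is ranked higher on 2+3+2 = 7 ballots, Diaz on 8. Diaz wins 8–7.
Zhou–Pham: Zhou 9–6.
Zhou beats Pham; loses to Singh, Diaz — 1 pairwise win.

1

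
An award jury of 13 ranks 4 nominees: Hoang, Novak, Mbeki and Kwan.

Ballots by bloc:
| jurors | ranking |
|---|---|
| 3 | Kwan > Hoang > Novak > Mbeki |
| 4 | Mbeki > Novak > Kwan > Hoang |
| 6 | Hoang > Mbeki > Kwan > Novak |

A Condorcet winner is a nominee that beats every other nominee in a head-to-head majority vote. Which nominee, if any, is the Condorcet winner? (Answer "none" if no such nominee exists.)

Check each pair by majority over 13 ballots:
Hoang vs Novak: 3+6 = 9 for Hoang, 4 for Novak — Hoang by 9–4.
Hoang vs Mbeki: 9 to 4, Hoang.
Hoang vs Kwan: Hoang is ranked higher on 6 ballots, Kwan on 7. Kwan wins 7–6.
Novak vs Mbeki: 3 for Novak, 10 for Mbeki — Mbeki by 10–3.
Novak vs Kwan: Novak preferred on 4 ballots; Kwan wins 9–4.
Mbeki vs Kwan: Mbeki is ranked higher on 4+6 = 10 ballots, Kwan on 3. Mbeki wins 10–3.
No nominee is unbeaten: Hoang loses to Kwan; Novak loses to Hoang; Mbeki loses to Hoang; Kwan loses to Mbeki. In particular Hoang → Mbeki → Kwan → Hoang is a majority cycle — no Condorcet winner exists.

none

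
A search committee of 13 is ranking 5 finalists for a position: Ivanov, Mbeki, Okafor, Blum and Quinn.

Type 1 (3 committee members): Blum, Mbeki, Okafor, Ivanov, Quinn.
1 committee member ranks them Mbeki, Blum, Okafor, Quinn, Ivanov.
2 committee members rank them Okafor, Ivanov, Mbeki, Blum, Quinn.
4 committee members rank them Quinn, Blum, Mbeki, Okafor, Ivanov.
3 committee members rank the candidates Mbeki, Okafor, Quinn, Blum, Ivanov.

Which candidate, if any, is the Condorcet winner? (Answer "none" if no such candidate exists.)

Head-to-head results (13 committee members):
Ivanov–Mbeki: Mbeki 11–2.
Ivanov vs Okafor: Okafor, 13–0.
Ivanov vs Blum: Blum wins 11–2.
Ivanov–Quinn: Quinn 8–5.
Mbeki–Okafor: Mbeki 11–2.
Mbeki vs Blum: Blum, 7–6.
Mbeki vs Quinn: Mbeki wins 9–4.
Okafor vs Blum: Blum, 8–5.
Okafor vs Quinn: Okafor, 9–4.
Blum vs Quinn: Quinn wins 7–6.
No candidate is unbeaten: Ivanov loses to Mbeki; Mbeki loses to Blum; Okafor loses to Mbeki; Blum loses to Quinn; Quinn loses to Mbeki. In particular Mbeki beats Quinn beats Blum beats Mbeki is a majority cycle — no Condorcet winner exists.

none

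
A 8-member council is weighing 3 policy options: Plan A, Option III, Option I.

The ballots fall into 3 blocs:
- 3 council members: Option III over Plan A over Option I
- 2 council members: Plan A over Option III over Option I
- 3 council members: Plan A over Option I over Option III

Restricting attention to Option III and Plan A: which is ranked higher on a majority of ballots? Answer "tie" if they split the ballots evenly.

Ballots ranking Option III above Plan A: 3.
Ballots ranking Plan A above Option III: 8 − 3 = 5.
Plan A wins the head-to-head 5–3.

Plan A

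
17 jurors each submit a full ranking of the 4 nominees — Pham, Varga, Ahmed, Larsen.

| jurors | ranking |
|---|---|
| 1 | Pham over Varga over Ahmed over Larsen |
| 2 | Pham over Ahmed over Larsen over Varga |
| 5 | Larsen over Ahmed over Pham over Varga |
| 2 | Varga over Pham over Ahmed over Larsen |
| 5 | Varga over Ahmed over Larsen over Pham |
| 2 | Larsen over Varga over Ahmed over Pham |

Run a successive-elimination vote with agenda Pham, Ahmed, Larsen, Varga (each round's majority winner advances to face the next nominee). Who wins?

Varga

Round 1: Pham vs Ahmed — 5–12, Ahmed advances.
Round 2: Ahmed vs Larsen — 10–7, Ahmed advances.
Round 3: Ahmed vs Varga — 7–10, Varga advances.
The agenda winner is Varga.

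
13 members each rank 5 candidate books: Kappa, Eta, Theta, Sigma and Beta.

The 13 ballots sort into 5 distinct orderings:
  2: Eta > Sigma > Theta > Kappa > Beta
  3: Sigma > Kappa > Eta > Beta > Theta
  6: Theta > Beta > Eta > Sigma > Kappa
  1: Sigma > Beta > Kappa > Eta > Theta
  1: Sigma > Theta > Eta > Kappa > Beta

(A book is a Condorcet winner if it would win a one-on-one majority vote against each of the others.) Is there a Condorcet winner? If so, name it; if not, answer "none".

Head-to-head results (13 members):
Kappa vs Eta: Eta wins 9–4.
Kappa–Theta: Theta 9–4.
Kappa–Sigma: Sigma 13–0.
Kappa vs Beta: Beta wins 7–6.
Eta–Theta: Theta 7–6.
Eta vs Sigma: Eta wins 8–5.
Eta vs Beta: Beta, 7–6.
Theta vs Sigma: Sigma, 7–6.
Theta vs Beta: Theta wins 9–4.
Sigma vs Beta: Sigma wins 7–6.
Each book drops at least one matchup (Kappa loses to Eta; Eta loses to Theta; Theta loses to Sigma; Sigma loses to Eta; Beta loses to Theta); the cycle Eta beats Sigma beats Theta beats Eta rules out a Condorcet winner.

none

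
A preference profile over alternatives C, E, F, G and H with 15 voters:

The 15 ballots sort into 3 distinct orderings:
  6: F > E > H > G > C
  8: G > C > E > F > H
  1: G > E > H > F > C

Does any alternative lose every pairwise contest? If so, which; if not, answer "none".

Pairwise majorities:
C vs E: C wins 8–7.
C vs F: C preferred on 8 ballots; C wins 8–7.
C vs G: 0 to 15, G.
C vs H: C, 8–7.
E–F: E 9–6.
E–G: G 9–6.
E vs H: 6+8+1 = 15 for E, 0 for H — E by 15–0.
F–G: G 9–6.
F vs H: F, 14–1.
G vs H: G, 9–6.
Only H has no wins; H is the Condorcet loser.

H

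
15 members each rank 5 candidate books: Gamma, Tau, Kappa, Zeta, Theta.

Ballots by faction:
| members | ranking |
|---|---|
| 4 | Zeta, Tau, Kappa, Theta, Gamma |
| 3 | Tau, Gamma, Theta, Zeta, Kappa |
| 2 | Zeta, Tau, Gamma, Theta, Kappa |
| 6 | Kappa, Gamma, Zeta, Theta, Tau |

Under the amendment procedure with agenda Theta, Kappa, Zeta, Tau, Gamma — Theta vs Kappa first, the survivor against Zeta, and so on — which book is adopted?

Gamma

Round 1: Theta vs Kappa — 5–10, Kappa advances.
Round 2: Kappa vs Zeta — 6–9, Zeta advances.
Round 3: Zeta vs Tau — 12–3, Zeta advances.
Round 4: Zeta vs Gamma — 6–9, Gamma advances.
Gamma survives the agenda.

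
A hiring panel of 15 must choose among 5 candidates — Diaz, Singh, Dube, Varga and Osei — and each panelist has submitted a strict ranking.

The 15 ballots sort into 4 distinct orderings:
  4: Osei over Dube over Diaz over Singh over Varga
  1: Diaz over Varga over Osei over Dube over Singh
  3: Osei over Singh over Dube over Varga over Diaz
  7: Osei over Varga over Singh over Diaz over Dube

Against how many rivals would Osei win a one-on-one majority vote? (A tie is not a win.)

Osei against each rival (15 committee members):
Osei vs Diaz: Osei, 14–1.
Osei vs Singh: Osei, 15–0.
Osei vs Dube: 15 to 0, Osei.
Osei vs Varga: Osei is ranked higher on 4+3+7 = 14 ballots, Varga on 1. Osei wins 14–1.
Osei beats Diaz, Singh, Dube, Varga — 4 pairwise wins.

4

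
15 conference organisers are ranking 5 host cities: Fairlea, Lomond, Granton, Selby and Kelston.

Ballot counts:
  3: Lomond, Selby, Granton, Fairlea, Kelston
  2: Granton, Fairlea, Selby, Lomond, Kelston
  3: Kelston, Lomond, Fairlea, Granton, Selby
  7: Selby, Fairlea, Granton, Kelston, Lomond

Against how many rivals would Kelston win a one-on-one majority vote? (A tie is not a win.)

1

Kelston against each rival (15 organisers):
Kelston vs Fairlea: Fairlea wins 12–3.
Kelston vs Lomond: Kelston preferred on 3+7 = 10 ballots; Kelston wins 10–5.
Kelston vs Granton: Kelston is ranked higher on 3 ballots, Granton on 12. Granton wins 12–3.
Kelston vs Selby: 3 to 12, Selby.
Kelston beats Lomond; loses to Fairlea, Granton, Selby — 1 pairwise win.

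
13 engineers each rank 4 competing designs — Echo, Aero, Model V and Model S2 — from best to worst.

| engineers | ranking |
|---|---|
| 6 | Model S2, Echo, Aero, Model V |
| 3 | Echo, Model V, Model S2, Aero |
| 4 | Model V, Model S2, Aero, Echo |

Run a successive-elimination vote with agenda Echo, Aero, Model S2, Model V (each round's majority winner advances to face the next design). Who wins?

Round 1: Echo vs Aero — 9–4, Echo advances.
Round 2: Echo vs Model S2 — 3–10, Model S2 advances.
Round 3: Model S2 vs Model V — 6–7, Model V advances.
The agenda winner is Model V.

Model V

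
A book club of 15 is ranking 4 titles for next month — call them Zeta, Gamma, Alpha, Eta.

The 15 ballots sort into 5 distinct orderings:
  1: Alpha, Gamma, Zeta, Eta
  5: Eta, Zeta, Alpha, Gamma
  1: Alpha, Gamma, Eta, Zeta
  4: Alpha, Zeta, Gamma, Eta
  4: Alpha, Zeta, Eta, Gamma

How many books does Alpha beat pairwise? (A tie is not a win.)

Alpha against each rival (15 members):
Alpha vs Zeta: Alpha wins 10–5.
Alpha vs Gamma: Alpha wins 15–0.
Alpha vs Eta: Alpha is ranked higher on 1+1+4+4 = 10 ballots, Eta on 5. Alpha wins 10–5.
Alpha beats Zeta, Gamma, Eta — 3 pairwise wins.

3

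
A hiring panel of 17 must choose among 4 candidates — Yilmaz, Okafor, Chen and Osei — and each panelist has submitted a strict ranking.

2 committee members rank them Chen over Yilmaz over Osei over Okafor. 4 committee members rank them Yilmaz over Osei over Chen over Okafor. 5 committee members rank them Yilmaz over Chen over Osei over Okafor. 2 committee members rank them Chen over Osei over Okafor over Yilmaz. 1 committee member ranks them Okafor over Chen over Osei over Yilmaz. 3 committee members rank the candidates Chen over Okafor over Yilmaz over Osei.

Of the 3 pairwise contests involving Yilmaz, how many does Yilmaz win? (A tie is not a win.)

3

Yilmaz against each rival (17 committee members):
Yilmaz vs Okafor: Yilmaz wins 11–6.
Yilmaz vs Chen: Yilmaz preferred on 4+5 = 9 ballots; Yilmaz wins 9–8.
Yilmaz vs Osei: Yilmaz is ranked higher on 2+4+5+3 = 14 ballots, Osei on 3. Yilmaz wins 14–3.
Yilmaz beats Okafor, Chen, Osei — 3 pairwise wins.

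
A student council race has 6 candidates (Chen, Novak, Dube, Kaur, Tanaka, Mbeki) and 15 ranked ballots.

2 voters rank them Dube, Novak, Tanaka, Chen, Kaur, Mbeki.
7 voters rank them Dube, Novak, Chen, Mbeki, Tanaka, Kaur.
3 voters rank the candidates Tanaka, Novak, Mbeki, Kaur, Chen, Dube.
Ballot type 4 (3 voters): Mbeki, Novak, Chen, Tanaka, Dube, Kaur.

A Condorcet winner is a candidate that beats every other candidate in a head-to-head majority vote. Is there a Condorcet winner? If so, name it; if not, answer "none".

Dube

Check each pair by majority over 15 ballots:
Chen vs Novak: 0 to 15, Novak.
Chen vs Dube: Chen is ranked higher on 3+3 = 6 ballots, Dube on 9. Dube wins 9–6.
Chen vs Kaur: Chen is ranked higher on 2+7+3 = 12 ballots, Kaur on 3. Chen wins 12–3.
Chen vs Tanaka: Chen is ranked higher on 7+3 = 10 ballots, Tanaka on 5. Chen wins 10–5.
Chen vs Mbeki: 9 to 6, Chen.
Novak vs Dube: 6 to 9, Dube.
Novak vs Kaur: Novak is ranked higher on 2+7+3+3 = 15 ballots, Kaur on 0. Novak wins 15–0.
Novak vs Tanaka: 2+7+3 = 12 for Novak, 3 for Tanaka — Novak by 12–3.
Novak vs Mbeki: Novak is ranked higher on 2+7+3 = 12 ballots, Mbeki on 3. Novak wins 12–3.
Dube vs Kaur: 2+7+3 = 12 for Dube, 3 for Kaur — Dube by 12–3.
Dube vs Tanaka: 9 to 6, Dube.
Dube vs Mbeki: 9 to 6, Dube.
Kaur vs Tanaka: Kaur preferred on 0 ballots; Tanaka wins 15–0.
Kaur vs Mbeki: Kaur preferred on 2 ballots; Mbeki wins 13–2.
Tanaka vs Mbeki: Tanaka is ranked higher on 2+3 = 5 ballots, Mbeki on 10. Mbeki wins 10–5.
Dube defeats every rival head-to-head and is the Condorcet winner.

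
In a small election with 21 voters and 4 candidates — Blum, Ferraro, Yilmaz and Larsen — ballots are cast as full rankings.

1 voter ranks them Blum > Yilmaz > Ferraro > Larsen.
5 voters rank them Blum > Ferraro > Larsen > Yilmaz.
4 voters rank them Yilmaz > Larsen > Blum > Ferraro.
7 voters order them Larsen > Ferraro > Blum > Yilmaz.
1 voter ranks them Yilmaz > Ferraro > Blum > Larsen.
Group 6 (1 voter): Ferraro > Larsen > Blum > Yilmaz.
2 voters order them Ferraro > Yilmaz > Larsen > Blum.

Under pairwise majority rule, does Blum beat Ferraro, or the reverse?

Ferraro

Ballots ranking Blum above Ferraro: 1 + 5 + 4 = 10.
Ballots ranking Ferraro above Blum: 21 − 10 = 11.
Ferraro wins the head-to-head 11–10.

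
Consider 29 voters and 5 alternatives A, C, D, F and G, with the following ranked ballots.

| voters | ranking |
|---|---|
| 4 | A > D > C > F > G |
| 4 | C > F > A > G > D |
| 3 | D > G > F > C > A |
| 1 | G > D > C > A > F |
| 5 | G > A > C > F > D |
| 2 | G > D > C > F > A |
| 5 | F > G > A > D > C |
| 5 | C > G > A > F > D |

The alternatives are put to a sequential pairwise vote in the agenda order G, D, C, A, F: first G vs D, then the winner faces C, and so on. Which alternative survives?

Round 1: G vs D — 22–7, G advances.
Round 2: G vs C — 16–13, G advances.
Round 3: G vs A — 21–8, G advances.
Round 4: G vs F — 16–13, G advances.
G survives the agenda.

G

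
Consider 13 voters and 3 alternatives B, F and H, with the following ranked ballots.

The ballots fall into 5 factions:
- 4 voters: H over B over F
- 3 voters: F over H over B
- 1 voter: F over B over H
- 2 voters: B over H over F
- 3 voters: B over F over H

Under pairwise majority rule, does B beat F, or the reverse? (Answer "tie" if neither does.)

Ballots ranking B above F: 4 + 2 + 3 = 9.
Ballots ranking F above B: 13 − 9 = 4.
B wins the head-to-head 9–4.

B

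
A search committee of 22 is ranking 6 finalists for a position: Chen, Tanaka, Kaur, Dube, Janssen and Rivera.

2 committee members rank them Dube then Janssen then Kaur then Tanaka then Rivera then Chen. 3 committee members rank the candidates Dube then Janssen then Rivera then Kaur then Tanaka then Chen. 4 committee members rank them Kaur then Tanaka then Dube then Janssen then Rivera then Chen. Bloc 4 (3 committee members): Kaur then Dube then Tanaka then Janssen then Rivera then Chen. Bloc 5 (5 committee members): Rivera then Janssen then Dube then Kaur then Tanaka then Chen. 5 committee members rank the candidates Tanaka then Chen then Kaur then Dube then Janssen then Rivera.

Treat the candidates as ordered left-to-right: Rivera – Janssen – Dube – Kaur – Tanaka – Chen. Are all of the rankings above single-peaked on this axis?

Axis positions: Rivera=1, Janssen=2, Dube=3, Kaur=4, Tanaka=5, Chen=6.
Bloc 1 (peak Dube at position 3): ranking walks positions 3-2-4-5-1-6, expanding outward from the peak — single-peaked.
Bloc 2 (peak Dube at position 3): ranking walks positions 3-2-1-4-5-6, expanding outward from the peak — single-peaked.
Bloc 3 (peak Kaur at position 4): ranking walks positions 4-5-3-2-1-6, expanding outward from the peak — single-peaked.
Bloc 4 (peak Kaur at position 4): ranking walks positions 4-3-5-2-1-6, expanding outward from the peak — single-peaked.
Bloc 5 (peak Rivera at position 1): ranking walks positions 1-2-3-4-5-6, expanding outward from the peak — single-peaked.
Bloc 6 (peak Tanaka at position 5): ranking walks positions 5-6-4-3-2-1, expanding outward from the peak — single-peaked.
Every ranking is single-peaked on this axis.

yes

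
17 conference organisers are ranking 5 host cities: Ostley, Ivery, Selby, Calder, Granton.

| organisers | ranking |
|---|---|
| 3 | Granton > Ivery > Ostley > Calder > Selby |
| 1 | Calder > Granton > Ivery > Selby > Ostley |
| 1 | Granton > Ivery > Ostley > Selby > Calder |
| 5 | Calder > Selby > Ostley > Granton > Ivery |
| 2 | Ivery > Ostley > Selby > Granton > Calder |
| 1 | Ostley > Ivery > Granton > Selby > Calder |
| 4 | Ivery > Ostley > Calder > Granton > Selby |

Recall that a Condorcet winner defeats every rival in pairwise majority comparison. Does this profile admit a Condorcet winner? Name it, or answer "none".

none

Head-to-head results (17 organisers):
Ostley vs Ivery: Ivery wins 11–6.
Ostley vs Selby: Ostley wins 11–6.
Ostley vs Calder: Ostley, 11–6.
Ostley vs Granton: Ostley wins 12–5.
Ivery vs Selby: Ivery wins 12–5.
Ivery–Calder: Ivery 11–6.
Ivery–Granton: Granton 10–7.
Selby vs Calder: Calder, 13–4.
Selby vs Granton: Granton wins 10–7.
Calder vs Granton: Calder, 10–7.
Every city loses at least once (Ostley loses to Ivery; Ivery loses to Granton; Selby loses to Ostley; Calder loses to Ostley; Granton loses to Ostley). The majority relation contains the cycle Ostley → Granton → Ivery → Ostley, so there is no Condorcet winner.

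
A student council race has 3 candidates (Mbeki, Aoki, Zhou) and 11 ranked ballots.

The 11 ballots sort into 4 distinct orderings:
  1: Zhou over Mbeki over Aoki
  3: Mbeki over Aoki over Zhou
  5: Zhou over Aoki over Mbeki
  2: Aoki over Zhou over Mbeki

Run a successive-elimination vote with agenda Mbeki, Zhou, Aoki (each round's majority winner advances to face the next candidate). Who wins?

Zhou

Round 1: Mbeki vs Zhou — 3–8, Zhou advances.
Round 2: Zhou vs Aoki — 6–5, Zhou advances.
Zhou survives the agenda.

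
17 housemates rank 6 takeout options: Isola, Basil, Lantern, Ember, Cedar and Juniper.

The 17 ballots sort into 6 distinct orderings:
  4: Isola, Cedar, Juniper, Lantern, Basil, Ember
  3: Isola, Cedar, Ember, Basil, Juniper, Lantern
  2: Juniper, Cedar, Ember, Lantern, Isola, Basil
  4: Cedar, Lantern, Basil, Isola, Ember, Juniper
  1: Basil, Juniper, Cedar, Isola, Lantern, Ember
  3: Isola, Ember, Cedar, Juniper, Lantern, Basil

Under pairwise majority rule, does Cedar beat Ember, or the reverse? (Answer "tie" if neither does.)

Ballots ranking Cedar above Ember: 4 + 3 + 2 + 4 + 1 = 14.
Ballots ranking Ember above Cedar: 17 − 14 = 3.
Cedar wins the head-to-head 14–3.

Cedar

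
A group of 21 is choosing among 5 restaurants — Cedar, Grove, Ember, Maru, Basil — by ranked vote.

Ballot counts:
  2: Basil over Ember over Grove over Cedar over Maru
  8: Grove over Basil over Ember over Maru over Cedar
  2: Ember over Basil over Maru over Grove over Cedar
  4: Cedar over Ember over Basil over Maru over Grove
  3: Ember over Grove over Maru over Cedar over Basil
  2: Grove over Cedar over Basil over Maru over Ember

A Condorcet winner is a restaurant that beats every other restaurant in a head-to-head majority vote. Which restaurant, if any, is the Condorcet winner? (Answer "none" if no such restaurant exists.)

Check each pair by majority over 21 ballots:
Cedar vs Grove: Grove, 17–4.
Cedar vs Ember: Cedar preferred on 4+2 = 6 ballots; Ember wins 15–6.
Cedar vs Maru: Cedar is ranked higher on 2+4+2 = 8 ballots, Maru on 13. Maru wins 13–8.
Cedar vs Basil: Cedar preferred on 4+3+2 = 9 ballots; Basil wins 12–9.
Grove vs Ember: 10 to 11, Ember.
Grove vs Maru: Grove preferred on 2+8+3+2 = 15 ballots; Grove wins 15–6.
Grove vs Basil: Grove, 13–8.
Ember vs Maru: 2+8+2+4+3 = 19 for Ember, 2 for Maru — Ember by 19–2.
Ember–Basil: Basil 12–9.
Maru vs Basil: Maru preferred on 3 ballots; Basil wins 18–3.
No restaurant is unbeaten: Cedar loses to Grove; Grove loses to Ember; Ember loses to Basil; Maru loses to Grove; Basil loses to Grove. In particular Grove beats Basil beats Ember beats Grove is a majority cycle — no Condorcet winner exists.

none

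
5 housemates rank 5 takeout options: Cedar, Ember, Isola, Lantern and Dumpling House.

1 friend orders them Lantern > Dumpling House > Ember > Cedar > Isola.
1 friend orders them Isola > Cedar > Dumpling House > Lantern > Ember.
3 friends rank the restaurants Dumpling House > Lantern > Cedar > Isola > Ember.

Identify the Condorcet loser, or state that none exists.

Pairwise majorities:
Cedar vs Ember: Cedar wins 4–1.
Cedar vs Isola: Cedar wins 4–1.
Cedar vs Lantern: 1 for Cedar, 4 for Lantern — Lantern by 4–1.
Cedar vs Dumpling House: Cedar is ranked higher on 1 ballot, Dumpling House on 4. Dumpling House wins 4–1.
Ember vs Isola: Isola wins 4–1.
Ember vs Lantern: 0 to 5, Lantern.
Ember–Dumpling House: Dumpling House 5–0.
Isola vs Lantern: Lantern wins 4–1.
Isola–Dumpling House: Dumpling House 4–1.
Lantern vs Dumpling House: Dumpling House wins 4–1.
Ember is beaten in every head-to-head and is the Condorcet loser.

Ember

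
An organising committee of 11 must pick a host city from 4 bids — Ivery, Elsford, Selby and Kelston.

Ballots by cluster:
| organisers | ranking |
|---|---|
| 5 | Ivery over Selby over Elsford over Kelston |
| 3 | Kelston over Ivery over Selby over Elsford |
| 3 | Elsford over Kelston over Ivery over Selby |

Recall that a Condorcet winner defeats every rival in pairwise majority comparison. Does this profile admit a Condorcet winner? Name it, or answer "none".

Head-to-head results (11 organisers):
Ivery vs Elsford: Ivery wins 8–3.
Ivery vs Selby: Ivery wins 11–0.
Ivery–Kelston: Kelston 6–5.
Elsford vs Selby: Selby wins 8–3.
Elsford vs Kelston: 5+3 = 8 for Elsford, 3 for Kelston — Elsford by 8–3.
Selby vs Kelston: Kelston wins 6–5.
No city is unbeaten: Ivery loses to Kelston; Elsford loses to Ivery; Selby loses to Ivery; Kelston loses to Elsford. In particular Ivery > Elsford > Kelston > Ivery is a majority cycle — no Condorcet winner exists.

none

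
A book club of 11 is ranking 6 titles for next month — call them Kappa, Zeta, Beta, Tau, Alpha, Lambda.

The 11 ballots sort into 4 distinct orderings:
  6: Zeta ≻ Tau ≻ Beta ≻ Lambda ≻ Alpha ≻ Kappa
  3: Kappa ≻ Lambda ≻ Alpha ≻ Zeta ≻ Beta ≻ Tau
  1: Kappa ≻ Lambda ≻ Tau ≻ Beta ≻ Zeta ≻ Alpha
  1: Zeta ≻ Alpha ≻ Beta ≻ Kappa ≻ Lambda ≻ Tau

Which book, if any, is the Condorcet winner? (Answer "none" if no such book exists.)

Zeta

Check each pair by majority over 11 ballots:
Kappa vs Zeta: Zeta wins 7–4.
Kappa vs Beta: Beta wins 7–4.
Kappa vs Tau: Tau, 6–5.
Kappa vs Alpha: Alpha wins 7–4.
Kappa–Lambda: Lambda 6–5.
Zeta vs Beta: Zeta wins 10–1.
Zeta–Tau: Zeta 10–1.
Zeta vs Alpha: Zeta wins 8–3.
Zeta vs Lambda: Zeta, 7–4.
Beta vs Tau: Tau, 7–4.
Beta vs Alpha: Beta wins 7–4.
Beta–Lambda: Beta 7–4.
Tau vs Alpha: Tau wins 7–4.
Tau vs Lambda: Tau, 6–5.
Alpha vs Lambda: Lambda, 10–1.
Zeta defeats every rival head-to-head and is the Condorcet winner.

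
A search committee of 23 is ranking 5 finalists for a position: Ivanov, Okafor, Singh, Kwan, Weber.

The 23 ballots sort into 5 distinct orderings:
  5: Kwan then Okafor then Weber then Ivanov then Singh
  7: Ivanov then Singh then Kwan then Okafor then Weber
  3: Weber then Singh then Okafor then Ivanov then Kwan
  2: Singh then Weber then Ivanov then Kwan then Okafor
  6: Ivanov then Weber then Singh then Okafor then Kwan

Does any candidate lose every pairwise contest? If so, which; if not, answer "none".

Head-to-head results (23 committee members):
Ivanov vs Okafor: Ivanov, 15–8.
Ivanov–Singh: Ivanov 18–5.
Ivanov vs Kwan: Ivanov wins 18–5.
Ivanov vs Weber: Ivanov wins 13–10.
Okafor vs Singh: Singh, 18–5.
Okafor–Kwan: Kwan 14–9.
Okafor vs Weber: Okafor is ranked higher on 5+7 = 12 ballots, Weber on 11. Okafor wins 12–11.
Singh–Kwan: Singh 18–5.
Singh vs Weber: Weber wins 14–9.
Kwan vs Weber: Kwan is ranked higher on 5+7 = 12 ballots, Weber on 11. Kwan wins 12–11.
Every candidate wins at least one matchup (Ivanov beats Okafor; Okafor beats Weber; Singh beats Okafor; Kwan beats Okafor; Weber beats Singh), so there is no Condorcet loser.

none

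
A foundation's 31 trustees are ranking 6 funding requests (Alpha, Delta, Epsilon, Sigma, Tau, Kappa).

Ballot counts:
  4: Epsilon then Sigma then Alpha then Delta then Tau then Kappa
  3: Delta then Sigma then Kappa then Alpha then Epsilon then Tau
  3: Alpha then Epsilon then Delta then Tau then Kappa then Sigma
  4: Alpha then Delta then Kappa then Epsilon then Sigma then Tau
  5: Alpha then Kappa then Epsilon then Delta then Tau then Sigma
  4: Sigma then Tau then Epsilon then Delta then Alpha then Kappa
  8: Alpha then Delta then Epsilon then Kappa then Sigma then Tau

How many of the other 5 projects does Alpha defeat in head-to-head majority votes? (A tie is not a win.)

5

Alpha against each rival (31 reviewers):
Alpha vs Delta: 24 to 7, Alpha.
Alpha vs Epsilon: Alpha preferred on 3+3+4+5+8 = 23 ballots; Alpha wins 23–8.
Alpha–Sigma: Alpha 20–11.
Alpha–Tau: Alpha 27–4.
Alpha vs Kappa: Alpha, 28–3.
Alpha beats Delta, Epsilon, Sigma, Tau, Kappa — 5 pairwise wins.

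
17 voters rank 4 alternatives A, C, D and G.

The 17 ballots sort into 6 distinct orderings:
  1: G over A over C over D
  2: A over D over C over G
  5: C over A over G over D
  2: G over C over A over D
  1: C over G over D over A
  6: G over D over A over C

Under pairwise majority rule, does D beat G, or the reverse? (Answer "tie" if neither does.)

G

Ballots ranking D above G: 2.
Ballots ranking G above D: 17 − 2 = 15.
G wins the head-to-head 15–2.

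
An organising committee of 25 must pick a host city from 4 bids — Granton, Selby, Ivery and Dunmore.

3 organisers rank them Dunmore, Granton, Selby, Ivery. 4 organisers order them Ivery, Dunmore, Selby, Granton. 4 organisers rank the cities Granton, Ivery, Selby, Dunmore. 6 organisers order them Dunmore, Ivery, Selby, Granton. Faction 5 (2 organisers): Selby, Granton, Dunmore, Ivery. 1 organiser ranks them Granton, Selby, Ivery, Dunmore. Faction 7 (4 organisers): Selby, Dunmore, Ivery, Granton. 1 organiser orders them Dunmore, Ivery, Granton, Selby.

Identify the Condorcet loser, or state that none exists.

Pairwise majorities:
Granton vs Selby: Granton preferred on 3+4+1+1 = 9 ballots; Selby wins 16–9.
Granton vs Ivery: 3+4+2+1 = 10 for Granton, 15 for Ivery — Ivery by 15–10.
Granton vs Dunmore: Dunmore, 18–7.
Selby vs Ivery: Selby is ranked higher on 3+2+1+4 = 10 ballots, Ivery on 15. Ivery wins 15–10.
Selby vs Dunmore: Selby preferred on 4+2+1+4 = 11 ballots; Dunmore wins 14–11.
Ivery–Dunmore: Dunmore 16–9.
Granton is beaten in every head-to-head and is the Condorcet loser.

Granton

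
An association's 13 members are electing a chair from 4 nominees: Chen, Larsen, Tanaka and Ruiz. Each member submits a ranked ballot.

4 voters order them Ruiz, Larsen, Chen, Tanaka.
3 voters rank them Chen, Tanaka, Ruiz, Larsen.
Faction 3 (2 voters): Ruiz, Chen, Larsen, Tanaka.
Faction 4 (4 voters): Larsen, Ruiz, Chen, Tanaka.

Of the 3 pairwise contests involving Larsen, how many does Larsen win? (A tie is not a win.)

Larsen against each rival (13 voters):
Larsen vs Chen: Larsen, 8–5.
Larsen–Tanaka: Larsen 10–3.
Larsen vs Ruiz: Ruiz, 9–4.
Larsen beats Chen, Tanaka; loses to Ruiz — 2 pairwise wins.

2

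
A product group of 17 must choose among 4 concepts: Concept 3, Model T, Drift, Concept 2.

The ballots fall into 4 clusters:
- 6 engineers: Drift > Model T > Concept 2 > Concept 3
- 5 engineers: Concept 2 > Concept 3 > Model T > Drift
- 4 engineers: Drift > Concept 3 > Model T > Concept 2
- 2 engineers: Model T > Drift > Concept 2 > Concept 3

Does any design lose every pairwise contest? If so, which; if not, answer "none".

Head-to-head results (17 engineers):
Concept 3–Model T: Concept 3 9–8.
Concept 3 vs Drift: Drift, 12–5.
Concept 3 vs Concept 2: 4 for Concept 3, 13 for Concept 2 — Concept 2 by 13–4.
Model T vs Drift: Model T preferred on 5+2 = 7 ballots; Drift wins 10–7.
Model T vs Concept 2: Model T, 12–5.
Drift vs Concept 2: Drift is ranked higher on 6+4+2 = 12 ballots, Concept 2 on 5. Drift wins 12–5.
Each design has at least one pairwise win (Concept 3 beats Model T; Model T beats Concept 2; Drift beats Concept 3; Concept 2 beats Concept 3) — no Condorcet loser.

none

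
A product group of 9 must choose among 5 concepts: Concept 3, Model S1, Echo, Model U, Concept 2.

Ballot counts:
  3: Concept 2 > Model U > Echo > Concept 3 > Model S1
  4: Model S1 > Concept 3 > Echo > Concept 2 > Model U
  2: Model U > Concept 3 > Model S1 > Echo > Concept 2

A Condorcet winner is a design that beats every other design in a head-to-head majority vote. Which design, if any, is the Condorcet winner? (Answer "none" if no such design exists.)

Check each pair by majority over 9 ballots:
Concept 3 vs Model S1: Concept 3 wins 5–4.
Concept 3–Echo: Concept 3 6–3.
Concept 3 vs Model U: 4 to 5, Model U.
Concept 3 vs Concept 2: Concept 3 is ranked higher on 4+2 = 6 ballots, Concept 2 on 3. Concept 3 wins 6–3.
Model S1 vs Echo: Model S1 wins 6–3.
Model S1 vs Model U: Model U, 5–4.
Model S1 vs Concept 2: Model S1, 6–3.
Echo vs Model U: 4 to 5, Model U.
Echo vs Concept 2: 6 to 3, Echo.
Model U vs Concept 2: 2 to 7, Concept 2.
Each design drops at least one matchup (Concept 3 loses to Model U; Model S1 loses to Concept 3; Echo loses to Concept 3; Model U loses to Concept 2; Concept 2 loses to Concept 3); the cycle Concept 3 → Concept 2 → Model U → Concept 3 rules out a Condorcet winner.

none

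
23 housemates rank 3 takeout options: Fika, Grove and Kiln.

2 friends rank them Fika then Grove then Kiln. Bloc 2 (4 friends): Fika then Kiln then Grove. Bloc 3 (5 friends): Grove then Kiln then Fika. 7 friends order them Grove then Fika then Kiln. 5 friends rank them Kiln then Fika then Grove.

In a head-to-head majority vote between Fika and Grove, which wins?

Grove

Ballots ranking Fika above Grove: 2 + 4 + 5 = 11.
Ballots ranking Grove above Fika: 23 − 11 = 12.
Grove wins the head-to-head 12–11.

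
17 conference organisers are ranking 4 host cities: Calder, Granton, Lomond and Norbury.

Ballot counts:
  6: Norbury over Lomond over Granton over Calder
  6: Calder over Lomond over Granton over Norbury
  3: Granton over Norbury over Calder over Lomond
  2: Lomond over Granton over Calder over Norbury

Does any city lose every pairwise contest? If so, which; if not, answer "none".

Head-to-head results (17 organisers):
Calder vs Granton: 6 for Calder, 11 for Granton — Granton by 11–6.
Calder vs Lomond: Calder, 9–8.
Calder vs Norbury: 8 to 9, Norbury.
Granton–Lomond: Lomond 14–3.
Granton vs Norbury: Granton preferred on 6+3+2 = 11 ballots; Granton wins 11–6.
Lomond vs Norbury: Norbury wins 9–8.
No city is winless: Calder beats Lomond; Granton beats Calder; Lomond beats Granton; Norbury beats Calder. There is no Condorcet loser.

none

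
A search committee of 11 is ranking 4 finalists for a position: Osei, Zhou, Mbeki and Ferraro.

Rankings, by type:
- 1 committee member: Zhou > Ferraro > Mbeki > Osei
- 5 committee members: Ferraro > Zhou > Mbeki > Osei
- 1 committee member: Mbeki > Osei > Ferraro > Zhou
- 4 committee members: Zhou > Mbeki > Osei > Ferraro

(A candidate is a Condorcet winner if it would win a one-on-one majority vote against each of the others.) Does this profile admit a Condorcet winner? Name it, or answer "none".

Ferraro

Pairwise majorities:
Osei vs Zhou: 1 to 10, Zhou.
Osei vs Mbeki: 0 to 11, Mbeki.
Osei vs Ferraro: 1+4 = 5 for Osei, 6 for Ferraro — Ferraro by 6–5.
Zhou vs Mbeki: Zhou preferred on 1+5+4 = 10 ballots; Zhou wins 10–1.
Zhou vs Ferraro: 5 to 6, Ferraro.
Mbeki vs Ferraro: Mbeki is ranked higher on 1+4 = 5 ballots, Ferraro on 6. Ferraro wins 6–5.
Ferraro beats each of Osei, Zhou, Mbeki — Ferraro is the Condorcet winner.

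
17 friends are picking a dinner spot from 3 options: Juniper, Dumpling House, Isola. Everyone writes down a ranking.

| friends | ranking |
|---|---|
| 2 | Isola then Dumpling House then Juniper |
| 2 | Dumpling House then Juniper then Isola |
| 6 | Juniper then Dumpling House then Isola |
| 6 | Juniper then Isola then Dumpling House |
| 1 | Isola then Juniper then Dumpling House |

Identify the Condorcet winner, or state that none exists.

Check each pair by majority over 17 ballots:
Juniper vs Dumpling House: Juniper is ranked higher on 6+6+1 = 13 ballots, Dumpling House on 4. Juniper wins 13–4.
Juniper vs Isola: 2+6+6 = 14 for Juniper, 3 for Isola — Juniper by 14–3.
Dumpling House vs Isola: 2+6 = 8 for Dumpling House, 9 for Isola — Isola by 9–8.
Juniper wins every pairwise contest, so Juniper is the Condorcet winner.

Juniper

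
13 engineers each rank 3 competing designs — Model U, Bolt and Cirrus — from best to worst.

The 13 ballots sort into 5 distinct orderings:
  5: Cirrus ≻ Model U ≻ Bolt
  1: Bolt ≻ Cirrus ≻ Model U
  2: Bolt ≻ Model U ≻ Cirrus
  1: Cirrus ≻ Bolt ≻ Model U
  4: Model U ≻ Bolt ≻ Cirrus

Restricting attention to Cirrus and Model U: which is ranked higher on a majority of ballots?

Cirrus

Ballots ranking Cirrus above Model U: 5 + 1 + 1 = 7.
Ballots ranking Model U above Cirrus: 13 − 7 = 6.
Cirrus wins the head-to-head 7–6.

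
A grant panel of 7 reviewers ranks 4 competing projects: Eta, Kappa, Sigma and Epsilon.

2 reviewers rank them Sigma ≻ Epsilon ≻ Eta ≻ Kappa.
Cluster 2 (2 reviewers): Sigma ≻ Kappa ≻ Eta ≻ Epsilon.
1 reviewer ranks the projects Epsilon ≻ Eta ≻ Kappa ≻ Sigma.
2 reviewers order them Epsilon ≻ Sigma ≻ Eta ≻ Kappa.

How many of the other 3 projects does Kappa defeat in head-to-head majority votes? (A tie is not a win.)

Kappa against each rival (7 reviewers):
Kappa vs Eta: 2 to 5, Eta.
Kappa vs Sigma: Sigma, 6–1.
Kappa vs Epsilon: Epsilon, 5–2.
Kappa beats no one; loses to Eta, Sigma, Epsilon — 0 pairwise wins.

0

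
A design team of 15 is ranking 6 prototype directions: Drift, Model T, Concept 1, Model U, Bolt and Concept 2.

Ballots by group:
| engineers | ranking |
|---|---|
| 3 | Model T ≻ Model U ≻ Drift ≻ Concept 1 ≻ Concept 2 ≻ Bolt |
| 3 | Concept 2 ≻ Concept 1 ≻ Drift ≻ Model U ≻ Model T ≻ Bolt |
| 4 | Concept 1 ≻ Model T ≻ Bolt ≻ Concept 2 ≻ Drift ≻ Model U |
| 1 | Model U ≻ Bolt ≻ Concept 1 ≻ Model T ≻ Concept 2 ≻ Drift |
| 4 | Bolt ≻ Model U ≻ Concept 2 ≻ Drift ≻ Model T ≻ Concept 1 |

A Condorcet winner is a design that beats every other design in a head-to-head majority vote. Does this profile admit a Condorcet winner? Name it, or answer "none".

none

Pairwise majorities:
Drift vs Model T: Drift preferred on 3+4 = 7 ballots; Model T wins 8–7.
Drift vs Concept 1: Drift is ranked higher on 3+4 = 7 ballots, Concept 1 on 8. Concept 1 wins 8–7.
Drift vs Model U: 7 to 8, Model U.
Drift vs Bolt: 3+3 = 6 for Drift, 9 for Bolt — Bolt by 9–6.
Drift vs Concept 2: Drift preferred on 3 ballots; Concept 2 wins 12–3.
Model T vs Concept 1: Model T preferred on 3+4 = 7 ballots; Concept 1 wins 8–7.
Model T vs Model U: Model T preferred on 3+4 = 7 ballots; Model U wins 8–7.
Model T vs Bolt: Model T is ranked higher on 3+3+4 = 10 ballots, Bolt on 5. Model T wins 10–5.
Model T vs Concept 2: 3+4+1 = 8 for Model T, 7 for Concept 2 — Model T by 8–7.
Concept 1 vs Model U: Concept 1 preferred on 3+4 = 7 ballots; Model U wins 8–7.
Concept 1 vs Bolt: 10 to 5, Concept 1.
Concept 1 vs Concept 2: Concept 1 preferred on 3+4+1 = 8 ballots; Concept 1 wins 8–7.
Model U vs Bolt: 7 to 8, Bolt.
Model U vs Concept 2: 3+1+4 = 8 for Model U, 7 for Concept 2 — Model U by 8–7.
Bolt vs Concept 2: 9 to 6, Bolt.
Each design drops at least one matchup (Drift loses to Model T; Model T loses to Concept 1; Concept 1 loses to Model U; Model U loses to Bolt; Bolt loses to Model T; Concept 2 loses to Model T); the cycle Model T → Bolt → Model U → Model T rules out a Condorcet winner.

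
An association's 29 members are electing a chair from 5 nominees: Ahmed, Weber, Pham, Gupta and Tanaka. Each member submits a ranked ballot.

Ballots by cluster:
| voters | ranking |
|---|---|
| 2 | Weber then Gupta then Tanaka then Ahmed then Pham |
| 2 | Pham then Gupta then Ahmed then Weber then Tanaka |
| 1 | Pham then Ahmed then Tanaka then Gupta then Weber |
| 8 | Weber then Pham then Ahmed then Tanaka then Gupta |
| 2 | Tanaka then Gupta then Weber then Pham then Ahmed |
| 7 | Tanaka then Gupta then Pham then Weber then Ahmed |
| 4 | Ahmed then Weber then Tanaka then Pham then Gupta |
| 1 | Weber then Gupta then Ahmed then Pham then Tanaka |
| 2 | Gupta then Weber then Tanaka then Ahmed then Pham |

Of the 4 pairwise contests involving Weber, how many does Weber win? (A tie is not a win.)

4

Weber against each rival (29 voters):
Weber vs Ahmed: 22 to 7, Weber.
Weber vs Pham: 2+8+2+4+1+2 = 19 for Weber, 10 for Pham — Weber by 19–10.
Weber vs Gupta: Weber, 15–14.
Weber–Tanaka: Weber 19–10.
Weber beats Ahmed, Pham, Gupta, Tanaka — 4 pairwise wins.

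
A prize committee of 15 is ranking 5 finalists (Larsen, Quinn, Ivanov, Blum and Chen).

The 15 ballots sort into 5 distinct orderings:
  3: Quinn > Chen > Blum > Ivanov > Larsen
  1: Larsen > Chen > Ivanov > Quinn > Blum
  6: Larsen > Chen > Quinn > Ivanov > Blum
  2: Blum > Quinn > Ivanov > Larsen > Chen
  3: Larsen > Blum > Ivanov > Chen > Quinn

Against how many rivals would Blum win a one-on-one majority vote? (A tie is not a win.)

1

Blum against each rival (15 jurors):
Blum vs Larsen: 3+2 = 5 for Blum, 10 for Larsen — Larsen by 10–5.
Blum vs Quinn: Blum preferred on 2+3 = 5 ballots; Quinn wins 10–5.
Blum vs Ivanov: Blum, 8–7.
Blum vs Chen: Chen, 10–5.
Blum beats Ivanov; loses to Larsen, Quinn, Chen — 1 pairwise win.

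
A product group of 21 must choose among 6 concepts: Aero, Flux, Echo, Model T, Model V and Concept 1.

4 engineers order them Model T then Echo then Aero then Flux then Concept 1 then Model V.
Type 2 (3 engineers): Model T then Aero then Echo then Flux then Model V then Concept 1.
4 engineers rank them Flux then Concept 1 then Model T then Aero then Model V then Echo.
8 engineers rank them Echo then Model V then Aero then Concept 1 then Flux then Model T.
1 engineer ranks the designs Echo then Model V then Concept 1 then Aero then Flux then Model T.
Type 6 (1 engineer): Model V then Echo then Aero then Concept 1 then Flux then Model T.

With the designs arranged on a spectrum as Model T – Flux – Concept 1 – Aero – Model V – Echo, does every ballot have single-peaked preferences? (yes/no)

Axis positions: Model T=1, Flux=2, Concept 1=3, Aero=4, Model V=5, Echo=6.
Type 1: ranking walks positions 1-6-4-2-3-5; Echo is ranked above Flux even though Flux lies between Echo and the peak Model T on the axis — preferences dip and rise again. Not single-peaked.
Type 2: ranking walks positions 1-4-6-2-5-3; Aero is ranked above Flux even though Flux lies between Aero and the peak Model T on the axis — preferences dip and rise again. Not single-peaked.
Type 3 (peak Flux at position 2): ranking walks positions 2-3-1-4-5-6, expanding outward from the peak — single-peaked.
Type 4 (peak Echo at position 6): ranking walks positions 6-5-4-3-2-1, expanding outward from the peak — single-peaked.
Type 5: ranking walks positions 6-5-3-4-2-1; Concept 1 is ranked above Aero even though Aero lies between Concept 1 and the peak Echo on the axis — preferences dip and rise again. Not single-peaked.
Type 6 (peak Model V at position 5): ranking walks positions 5-6-4-3-2-1, expanding outward from the peak — single-peaked.
Type 1 violates single-peakedness, so the profile is not single-peaked on this axis.

no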